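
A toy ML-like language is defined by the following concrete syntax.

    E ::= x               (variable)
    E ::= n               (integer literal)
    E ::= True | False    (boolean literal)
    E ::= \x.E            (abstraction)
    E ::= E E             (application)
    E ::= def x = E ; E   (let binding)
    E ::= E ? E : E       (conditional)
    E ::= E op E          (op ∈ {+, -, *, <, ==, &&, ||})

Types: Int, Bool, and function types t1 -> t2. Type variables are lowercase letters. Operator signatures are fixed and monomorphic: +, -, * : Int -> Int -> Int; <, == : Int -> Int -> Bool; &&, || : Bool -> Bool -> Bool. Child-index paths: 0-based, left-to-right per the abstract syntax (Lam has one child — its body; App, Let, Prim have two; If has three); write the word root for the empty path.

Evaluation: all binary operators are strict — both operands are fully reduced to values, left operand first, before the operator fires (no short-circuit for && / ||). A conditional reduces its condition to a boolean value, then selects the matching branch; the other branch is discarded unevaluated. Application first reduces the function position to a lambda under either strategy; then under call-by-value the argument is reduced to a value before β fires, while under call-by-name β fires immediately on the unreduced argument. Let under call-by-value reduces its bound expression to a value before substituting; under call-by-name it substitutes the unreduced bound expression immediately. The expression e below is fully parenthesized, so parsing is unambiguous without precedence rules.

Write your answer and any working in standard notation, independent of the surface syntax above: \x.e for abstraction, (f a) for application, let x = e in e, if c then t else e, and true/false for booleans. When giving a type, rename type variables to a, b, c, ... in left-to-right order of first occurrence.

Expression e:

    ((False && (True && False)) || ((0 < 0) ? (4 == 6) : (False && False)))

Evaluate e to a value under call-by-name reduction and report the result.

Derivation:
step 0: ((false && (true && false)) || (if (0 < 0) then (4 == 6) else (false && false)))
step 1: [delta@0.1] ((false && false) || (if (0 < 0) then (4 == 6) else (false && false)))
step 2: [delta@0] (false || (if (0 < 0) then (4 == 6) else (false && false)))
step 3: [delta@1.0] (false || (if false then (4 == 6) else (false && false)))
step 4: [if@1] (false || (false && false))
step 5: [delta@1] (false || false)
step 6: [delta@root] false

Answer: false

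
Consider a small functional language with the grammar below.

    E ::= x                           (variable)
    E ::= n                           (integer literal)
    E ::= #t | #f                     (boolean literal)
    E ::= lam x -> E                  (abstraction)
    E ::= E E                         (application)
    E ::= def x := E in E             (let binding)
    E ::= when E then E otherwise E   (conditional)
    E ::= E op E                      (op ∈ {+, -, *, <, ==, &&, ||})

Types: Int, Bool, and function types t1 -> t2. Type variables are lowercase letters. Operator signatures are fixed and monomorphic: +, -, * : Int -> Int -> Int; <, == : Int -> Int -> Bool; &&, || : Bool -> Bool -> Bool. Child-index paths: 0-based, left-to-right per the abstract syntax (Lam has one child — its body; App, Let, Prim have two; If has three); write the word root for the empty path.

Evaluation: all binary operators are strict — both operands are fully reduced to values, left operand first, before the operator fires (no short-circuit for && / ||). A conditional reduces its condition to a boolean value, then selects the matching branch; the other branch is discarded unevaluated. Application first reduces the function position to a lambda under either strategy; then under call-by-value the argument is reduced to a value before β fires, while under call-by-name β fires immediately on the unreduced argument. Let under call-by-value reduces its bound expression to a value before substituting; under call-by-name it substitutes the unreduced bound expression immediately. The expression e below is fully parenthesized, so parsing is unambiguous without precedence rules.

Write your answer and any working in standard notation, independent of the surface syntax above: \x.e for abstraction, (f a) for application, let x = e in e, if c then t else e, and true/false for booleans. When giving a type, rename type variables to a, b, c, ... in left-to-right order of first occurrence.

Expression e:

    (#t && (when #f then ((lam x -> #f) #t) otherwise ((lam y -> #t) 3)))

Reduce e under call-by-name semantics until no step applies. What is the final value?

Trace:
step 0: (true && (if false then ((\x.false) true) else ((\y.true) 3)))
step 1: [if@1] (true && ((\y.true) 3))
step 2: [beta@1] (true && true)
step 3: [delta@root] true

Answer: true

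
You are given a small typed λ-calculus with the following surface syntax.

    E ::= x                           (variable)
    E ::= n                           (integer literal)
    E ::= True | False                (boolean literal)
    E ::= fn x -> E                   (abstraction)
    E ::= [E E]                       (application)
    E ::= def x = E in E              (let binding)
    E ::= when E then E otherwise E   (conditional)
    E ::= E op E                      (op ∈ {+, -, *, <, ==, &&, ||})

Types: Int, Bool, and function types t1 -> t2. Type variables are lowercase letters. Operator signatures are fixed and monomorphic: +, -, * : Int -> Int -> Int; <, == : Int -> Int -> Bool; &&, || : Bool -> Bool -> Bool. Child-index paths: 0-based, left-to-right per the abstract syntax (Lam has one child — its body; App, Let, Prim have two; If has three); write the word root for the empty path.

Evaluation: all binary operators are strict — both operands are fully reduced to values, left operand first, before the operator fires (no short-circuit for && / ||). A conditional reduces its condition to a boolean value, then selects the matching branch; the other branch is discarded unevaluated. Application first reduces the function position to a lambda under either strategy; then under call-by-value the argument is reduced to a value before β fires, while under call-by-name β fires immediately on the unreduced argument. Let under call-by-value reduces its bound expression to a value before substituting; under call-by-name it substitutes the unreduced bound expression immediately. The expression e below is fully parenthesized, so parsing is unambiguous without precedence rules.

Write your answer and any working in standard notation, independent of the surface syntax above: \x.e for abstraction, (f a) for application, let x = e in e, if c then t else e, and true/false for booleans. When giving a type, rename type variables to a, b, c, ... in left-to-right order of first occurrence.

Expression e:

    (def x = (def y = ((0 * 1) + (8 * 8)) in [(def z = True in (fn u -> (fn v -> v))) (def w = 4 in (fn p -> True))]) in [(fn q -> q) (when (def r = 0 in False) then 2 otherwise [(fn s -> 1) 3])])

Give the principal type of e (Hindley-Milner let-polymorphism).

Trace:
  unify Int ~ Int
  unify Int ~ Int
  unify Int ~ Int
  unify Int ~ Int
  unify Int ~ Int
  unify Int ~ Int
let y : Int
let z : Bool
v : b
\v._ : b -> b
\u._ : a -> b -> b
let w : Int
\p._ : c -> Bool
  unify a -> b -> b ~ (c -> Bool) -> d
  unify a ~ c -> Bool
  unify b -> b ~ d
_ _ : b -> b
let x : forall. b -> b
q : e
\q._ : e -> e
let r : Int
  unify Bool ~ Bool
\s._ : f -> Int
  unify f -> Int ~ Int -> g
  unify f ~ Int
  unify Int ~ g
_ _ : Int
  unify Int ~ Int
  unify e -> e ~ Int -> h
  unify e ~ Int
  unify Int ~ h
_ _ : Int

Answer: Int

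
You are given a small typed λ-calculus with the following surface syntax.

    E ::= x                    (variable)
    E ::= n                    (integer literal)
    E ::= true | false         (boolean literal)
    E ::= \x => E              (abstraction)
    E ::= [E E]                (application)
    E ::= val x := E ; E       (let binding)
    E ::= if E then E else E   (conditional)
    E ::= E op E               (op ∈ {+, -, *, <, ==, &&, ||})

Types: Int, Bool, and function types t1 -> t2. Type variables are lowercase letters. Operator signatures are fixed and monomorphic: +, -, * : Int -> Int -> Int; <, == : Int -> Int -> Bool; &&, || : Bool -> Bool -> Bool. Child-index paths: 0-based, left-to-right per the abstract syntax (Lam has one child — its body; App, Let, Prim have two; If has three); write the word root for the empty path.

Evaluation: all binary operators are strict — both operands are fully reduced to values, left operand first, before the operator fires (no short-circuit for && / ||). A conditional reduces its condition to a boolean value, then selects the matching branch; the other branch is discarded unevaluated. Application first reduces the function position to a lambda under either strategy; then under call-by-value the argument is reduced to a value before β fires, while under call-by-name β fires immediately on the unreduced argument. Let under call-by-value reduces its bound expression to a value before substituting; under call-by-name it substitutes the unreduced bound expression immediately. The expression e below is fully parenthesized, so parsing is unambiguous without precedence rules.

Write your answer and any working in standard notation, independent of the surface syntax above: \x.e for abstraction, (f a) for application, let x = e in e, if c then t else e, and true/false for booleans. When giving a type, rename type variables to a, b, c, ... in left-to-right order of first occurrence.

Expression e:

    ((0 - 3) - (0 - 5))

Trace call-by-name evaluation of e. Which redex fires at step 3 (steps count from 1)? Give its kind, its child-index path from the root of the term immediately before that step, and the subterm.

Working:
step 0: ((0 - 3) - (0 - 5))
step 1: [delta@0] (-3 - (0 - 5))
step 2: [delta@1] (-3 - -5)
step 3: [delta@root] 2

Answer: delta at root : (-3 - -5)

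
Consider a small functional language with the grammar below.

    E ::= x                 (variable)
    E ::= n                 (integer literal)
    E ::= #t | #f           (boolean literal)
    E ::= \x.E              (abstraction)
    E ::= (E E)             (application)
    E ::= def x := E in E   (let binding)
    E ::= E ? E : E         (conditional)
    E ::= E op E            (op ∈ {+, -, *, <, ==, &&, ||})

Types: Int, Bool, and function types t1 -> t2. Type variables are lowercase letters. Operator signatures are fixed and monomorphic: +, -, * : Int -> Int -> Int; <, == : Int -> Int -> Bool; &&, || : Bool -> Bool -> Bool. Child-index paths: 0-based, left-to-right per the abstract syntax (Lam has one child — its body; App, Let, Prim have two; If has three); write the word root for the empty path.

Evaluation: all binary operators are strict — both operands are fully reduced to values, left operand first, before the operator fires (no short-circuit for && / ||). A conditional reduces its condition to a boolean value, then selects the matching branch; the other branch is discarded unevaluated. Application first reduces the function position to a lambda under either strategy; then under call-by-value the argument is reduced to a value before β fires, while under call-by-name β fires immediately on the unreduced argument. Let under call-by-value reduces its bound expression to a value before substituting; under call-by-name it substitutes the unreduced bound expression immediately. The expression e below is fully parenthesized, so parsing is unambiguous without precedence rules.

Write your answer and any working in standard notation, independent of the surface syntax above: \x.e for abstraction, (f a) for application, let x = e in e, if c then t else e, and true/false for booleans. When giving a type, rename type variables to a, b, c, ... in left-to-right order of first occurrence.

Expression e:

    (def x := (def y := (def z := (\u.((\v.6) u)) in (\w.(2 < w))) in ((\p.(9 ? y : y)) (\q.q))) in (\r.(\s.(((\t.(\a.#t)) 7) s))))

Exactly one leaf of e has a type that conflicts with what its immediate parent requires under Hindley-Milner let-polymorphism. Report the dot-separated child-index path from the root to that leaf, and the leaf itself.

Working:
\v._ : b -> Int
u : a
  unify b -> Int ~ a -> c
  unify b ~ a
  unify Int ~ c
_ _ : Int
\u._ : a -> Int
let z : forall. a -> Int
  unify Int ~ Int
w : d
  unify d ~ Int
\w._ : Int -> Bool
let y : Int -> Bool
  unify Int ~ Bool
  FAIL: mismatch Int ~ Bool

Answer: 0.1.0.0.0 : 9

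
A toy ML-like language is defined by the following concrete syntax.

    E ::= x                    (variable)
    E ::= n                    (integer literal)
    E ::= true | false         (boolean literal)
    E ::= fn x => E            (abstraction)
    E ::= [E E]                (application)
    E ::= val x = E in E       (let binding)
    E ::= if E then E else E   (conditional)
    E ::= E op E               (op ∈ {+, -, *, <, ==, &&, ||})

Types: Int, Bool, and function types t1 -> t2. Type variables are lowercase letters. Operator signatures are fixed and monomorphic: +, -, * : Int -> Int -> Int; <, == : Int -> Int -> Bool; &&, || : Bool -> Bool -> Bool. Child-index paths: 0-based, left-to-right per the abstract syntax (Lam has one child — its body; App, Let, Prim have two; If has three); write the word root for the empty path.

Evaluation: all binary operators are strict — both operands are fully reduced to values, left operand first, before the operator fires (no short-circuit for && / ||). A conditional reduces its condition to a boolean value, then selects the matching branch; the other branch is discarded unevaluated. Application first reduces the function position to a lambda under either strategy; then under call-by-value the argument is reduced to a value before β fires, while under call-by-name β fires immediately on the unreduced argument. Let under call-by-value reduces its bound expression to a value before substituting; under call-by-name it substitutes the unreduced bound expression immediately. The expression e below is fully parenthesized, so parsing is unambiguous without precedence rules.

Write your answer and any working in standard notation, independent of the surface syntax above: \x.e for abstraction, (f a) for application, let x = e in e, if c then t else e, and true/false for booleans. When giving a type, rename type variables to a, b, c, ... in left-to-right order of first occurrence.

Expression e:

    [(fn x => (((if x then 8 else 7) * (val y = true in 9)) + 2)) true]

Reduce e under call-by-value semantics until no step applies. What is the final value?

Working:
step 0: ((\x.(((if x then 8 else 7) * (let y = true in 9)) + 2)) true)
step 1: [beta@root] (((if true then 8 else 7) * (let y = true in 9)) + 2)
step 2: [if@0.0] ((8 * (let y = true in 9)) + 2)
step 3: [let@0.1] ((8 * 9) + 2)
step 4: [delta@0] (72 + 2)
step 5: [delta@root] 74

Answer: 74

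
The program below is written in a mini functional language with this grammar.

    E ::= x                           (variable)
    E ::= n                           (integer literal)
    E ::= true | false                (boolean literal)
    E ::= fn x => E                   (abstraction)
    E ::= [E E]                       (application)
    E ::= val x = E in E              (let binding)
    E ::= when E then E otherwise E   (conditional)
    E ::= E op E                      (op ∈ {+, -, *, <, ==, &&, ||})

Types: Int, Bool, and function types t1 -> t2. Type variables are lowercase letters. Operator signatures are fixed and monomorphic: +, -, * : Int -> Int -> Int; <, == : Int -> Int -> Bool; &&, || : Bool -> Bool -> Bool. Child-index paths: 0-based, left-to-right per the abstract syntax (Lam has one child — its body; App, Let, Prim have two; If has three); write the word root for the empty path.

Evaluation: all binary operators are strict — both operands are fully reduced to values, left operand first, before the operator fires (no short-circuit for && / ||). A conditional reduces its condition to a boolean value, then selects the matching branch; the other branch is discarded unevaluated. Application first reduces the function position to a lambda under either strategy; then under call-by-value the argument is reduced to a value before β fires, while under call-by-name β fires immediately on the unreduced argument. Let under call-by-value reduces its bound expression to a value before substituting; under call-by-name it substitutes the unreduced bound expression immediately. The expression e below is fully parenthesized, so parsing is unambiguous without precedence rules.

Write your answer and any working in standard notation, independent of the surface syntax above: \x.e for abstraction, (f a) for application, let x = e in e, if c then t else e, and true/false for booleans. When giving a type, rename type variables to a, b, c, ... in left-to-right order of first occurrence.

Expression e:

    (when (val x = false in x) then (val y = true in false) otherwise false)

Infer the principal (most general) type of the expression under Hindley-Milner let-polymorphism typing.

Derivation:
let x : Bool
x : Bool
  unify Bool ~ Bool
let y : Bool
  unify Bool ~ Bool

Answer: Bool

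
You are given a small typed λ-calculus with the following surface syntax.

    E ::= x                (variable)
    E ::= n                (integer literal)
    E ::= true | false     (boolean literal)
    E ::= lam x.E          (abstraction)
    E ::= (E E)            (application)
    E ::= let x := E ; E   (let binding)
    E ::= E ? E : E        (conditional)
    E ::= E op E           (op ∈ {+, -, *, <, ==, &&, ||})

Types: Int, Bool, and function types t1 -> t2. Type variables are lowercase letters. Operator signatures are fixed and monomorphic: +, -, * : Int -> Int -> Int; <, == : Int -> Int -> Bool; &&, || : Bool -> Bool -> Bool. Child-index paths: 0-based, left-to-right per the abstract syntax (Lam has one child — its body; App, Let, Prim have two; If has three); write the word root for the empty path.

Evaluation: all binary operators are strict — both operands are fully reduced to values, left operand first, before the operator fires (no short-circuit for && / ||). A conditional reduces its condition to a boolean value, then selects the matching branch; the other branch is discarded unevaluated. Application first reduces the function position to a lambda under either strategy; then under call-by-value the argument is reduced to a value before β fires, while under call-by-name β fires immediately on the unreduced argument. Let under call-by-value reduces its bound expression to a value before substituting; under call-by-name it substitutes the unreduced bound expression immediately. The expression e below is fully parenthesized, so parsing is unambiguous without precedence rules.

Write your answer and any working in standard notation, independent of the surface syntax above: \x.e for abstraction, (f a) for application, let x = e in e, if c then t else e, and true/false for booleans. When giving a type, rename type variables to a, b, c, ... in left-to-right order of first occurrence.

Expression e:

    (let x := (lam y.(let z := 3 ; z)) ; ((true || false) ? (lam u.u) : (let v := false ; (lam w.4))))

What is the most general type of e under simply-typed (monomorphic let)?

Answer: Int -> Int

Trace:
let z : Int
z : Int
\y._ : a -> Int
let x : a -> Int
  unify Bool ~ Bool
  unify Bool ~ Bool
  unify Bool ~ Bool
u : b
\u._ : b -> b
let v : Bool
\w._ : c -> Int
  unify b -> b ~ c -> Int
  unify b ~ c
  unify c ~ Int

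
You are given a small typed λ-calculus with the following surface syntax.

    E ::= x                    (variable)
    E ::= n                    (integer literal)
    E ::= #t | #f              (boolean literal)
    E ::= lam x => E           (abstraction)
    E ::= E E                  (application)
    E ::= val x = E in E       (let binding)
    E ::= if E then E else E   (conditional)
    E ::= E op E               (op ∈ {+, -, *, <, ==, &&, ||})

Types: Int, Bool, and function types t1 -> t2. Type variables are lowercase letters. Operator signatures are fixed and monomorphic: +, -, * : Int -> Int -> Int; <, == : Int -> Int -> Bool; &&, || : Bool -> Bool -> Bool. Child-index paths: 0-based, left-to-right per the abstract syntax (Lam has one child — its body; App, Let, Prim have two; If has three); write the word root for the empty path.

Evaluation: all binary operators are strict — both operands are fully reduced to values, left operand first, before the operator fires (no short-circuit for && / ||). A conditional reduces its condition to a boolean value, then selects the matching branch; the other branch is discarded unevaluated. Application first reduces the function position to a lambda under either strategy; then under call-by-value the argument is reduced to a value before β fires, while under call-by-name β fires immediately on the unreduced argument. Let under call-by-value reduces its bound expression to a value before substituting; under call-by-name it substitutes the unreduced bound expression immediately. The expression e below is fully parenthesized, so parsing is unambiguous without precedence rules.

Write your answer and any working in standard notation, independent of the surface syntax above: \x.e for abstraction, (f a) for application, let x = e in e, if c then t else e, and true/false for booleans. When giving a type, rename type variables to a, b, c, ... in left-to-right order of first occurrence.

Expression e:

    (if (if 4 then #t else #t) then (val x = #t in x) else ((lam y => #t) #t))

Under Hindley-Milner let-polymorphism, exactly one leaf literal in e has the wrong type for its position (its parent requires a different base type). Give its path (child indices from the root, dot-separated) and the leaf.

Answer: 0.0 : 4

Working:
  unify Int ~ Bool
  FAIL: mismatch Int ~ Bool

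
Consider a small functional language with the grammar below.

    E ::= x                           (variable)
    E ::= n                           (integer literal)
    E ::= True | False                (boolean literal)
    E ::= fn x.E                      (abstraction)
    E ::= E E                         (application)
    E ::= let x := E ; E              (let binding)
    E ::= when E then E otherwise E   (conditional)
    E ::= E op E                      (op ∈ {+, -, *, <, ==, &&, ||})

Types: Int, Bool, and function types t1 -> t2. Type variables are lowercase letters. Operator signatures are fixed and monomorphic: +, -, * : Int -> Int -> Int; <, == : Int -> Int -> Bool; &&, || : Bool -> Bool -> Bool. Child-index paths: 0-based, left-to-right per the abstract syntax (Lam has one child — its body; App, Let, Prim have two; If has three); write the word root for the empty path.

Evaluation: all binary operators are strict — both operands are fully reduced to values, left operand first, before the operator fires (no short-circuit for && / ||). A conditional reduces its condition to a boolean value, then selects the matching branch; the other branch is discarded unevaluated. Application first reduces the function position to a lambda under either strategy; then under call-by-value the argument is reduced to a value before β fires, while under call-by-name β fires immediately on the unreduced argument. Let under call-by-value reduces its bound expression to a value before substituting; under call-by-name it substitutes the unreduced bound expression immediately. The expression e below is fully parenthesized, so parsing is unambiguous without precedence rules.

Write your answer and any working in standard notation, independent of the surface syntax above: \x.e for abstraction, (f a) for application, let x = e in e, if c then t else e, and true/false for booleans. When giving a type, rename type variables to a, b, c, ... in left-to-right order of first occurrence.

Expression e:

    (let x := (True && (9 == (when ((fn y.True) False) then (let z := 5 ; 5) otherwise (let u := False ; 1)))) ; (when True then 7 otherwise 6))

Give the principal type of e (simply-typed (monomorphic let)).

Answer: Int

Trace:
  unify Bool ~ Bool
  unify Int ~ Int
\y._ : a -> Bool
  unify a -> Bool ~ Bool -> b
  unify a ~ Bool
  unify Bool ~ b
_ _ : Bool
  unify Bool ~ Bool
let z : Int
let u : Bool
  unify Int ~ Int
  unify Int ~ Int
  unify Bool ~ Bool
let x : Bool
  unify Bool ~ Bool
  unify Int ~ Int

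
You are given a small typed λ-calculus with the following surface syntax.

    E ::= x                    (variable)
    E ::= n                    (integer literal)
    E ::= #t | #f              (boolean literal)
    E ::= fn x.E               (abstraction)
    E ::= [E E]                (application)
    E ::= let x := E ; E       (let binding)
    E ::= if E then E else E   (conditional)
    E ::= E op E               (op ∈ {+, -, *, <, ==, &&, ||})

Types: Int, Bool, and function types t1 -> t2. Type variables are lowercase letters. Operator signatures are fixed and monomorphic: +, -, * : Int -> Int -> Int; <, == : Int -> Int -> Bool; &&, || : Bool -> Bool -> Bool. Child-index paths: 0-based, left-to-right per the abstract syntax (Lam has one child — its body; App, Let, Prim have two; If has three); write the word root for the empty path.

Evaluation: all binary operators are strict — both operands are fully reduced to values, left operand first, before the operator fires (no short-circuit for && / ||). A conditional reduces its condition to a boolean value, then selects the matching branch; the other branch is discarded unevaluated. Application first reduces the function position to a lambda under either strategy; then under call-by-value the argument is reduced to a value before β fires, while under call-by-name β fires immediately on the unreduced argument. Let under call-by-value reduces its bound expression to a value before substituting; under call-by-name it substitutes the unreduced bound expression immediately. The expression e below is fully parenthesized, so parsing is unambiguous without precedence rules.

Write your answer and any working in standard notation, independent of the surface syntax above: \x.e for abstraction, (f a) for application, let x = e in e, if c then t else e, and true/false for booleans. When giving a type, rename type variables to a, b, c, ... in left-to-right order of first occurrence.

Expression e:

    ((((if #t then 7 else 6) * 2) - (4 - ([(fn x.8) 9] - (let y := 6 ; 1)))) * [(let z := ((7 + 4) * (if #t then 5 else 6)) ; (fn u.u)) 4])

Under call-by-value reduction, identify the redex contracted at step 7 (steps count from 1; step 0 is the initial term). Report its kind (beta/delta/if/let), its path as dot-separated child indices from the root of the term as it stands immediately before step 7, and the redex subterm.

Answer: delta at 0 : (14 - -3)

Trace:
step 0: ((((if true then 7 else 6) * 2) - (4 - (((\x.8) 9) - (let y = 6 in 1)))) * ((let z = ((7 + 4) * (if true then 5 else 6)) in (\u.u)) 4))
step 1: [if@0.0.0] (((7 * 2) - (4 - (((\x.8) 9) - (let y = 6 in 1)))) * ((let z = ((7 + 4) * (if true then 5 else 6)) in (\u.u)) 4))
step 2: [delta@0.0] ((14 - (4 - (((\x.8) 9) - (let y = 6 in 1)))) * ((let z = ((7 + 4) * (if true then 5 else 6)) in (\u.u)) 4))
step 3: [beta@0.1.1.0] ((14 - (4 - (8 - (let y = 6 in 1)))) * ((let z = ((7 + 4) * (if true then 5 else 6)) in (\u.u)) 4))
step 4: [let@0.1.1.1] ((14 - (4 - (8 - 1))) * ((let z = ((7 + 4) * (if true then 5 else 6)) in (\u.u)) 4))
step 5: [delta@0.1.1] ((14 - (4 - 7)) * ((let z = ((7 + 4) * (if true then 5 else 6)) in (\u.u)) 4))
step 6: [delta@0.1] ((14 - -3) * ((let z = ((7 + 4) * (if true then 5 else 6)) in (\u.u)) 4))
step 7: [delta@0] (17 * ((let z = ((7 + 4) * (if true then 5 else 6)) in (\u.u)) 4))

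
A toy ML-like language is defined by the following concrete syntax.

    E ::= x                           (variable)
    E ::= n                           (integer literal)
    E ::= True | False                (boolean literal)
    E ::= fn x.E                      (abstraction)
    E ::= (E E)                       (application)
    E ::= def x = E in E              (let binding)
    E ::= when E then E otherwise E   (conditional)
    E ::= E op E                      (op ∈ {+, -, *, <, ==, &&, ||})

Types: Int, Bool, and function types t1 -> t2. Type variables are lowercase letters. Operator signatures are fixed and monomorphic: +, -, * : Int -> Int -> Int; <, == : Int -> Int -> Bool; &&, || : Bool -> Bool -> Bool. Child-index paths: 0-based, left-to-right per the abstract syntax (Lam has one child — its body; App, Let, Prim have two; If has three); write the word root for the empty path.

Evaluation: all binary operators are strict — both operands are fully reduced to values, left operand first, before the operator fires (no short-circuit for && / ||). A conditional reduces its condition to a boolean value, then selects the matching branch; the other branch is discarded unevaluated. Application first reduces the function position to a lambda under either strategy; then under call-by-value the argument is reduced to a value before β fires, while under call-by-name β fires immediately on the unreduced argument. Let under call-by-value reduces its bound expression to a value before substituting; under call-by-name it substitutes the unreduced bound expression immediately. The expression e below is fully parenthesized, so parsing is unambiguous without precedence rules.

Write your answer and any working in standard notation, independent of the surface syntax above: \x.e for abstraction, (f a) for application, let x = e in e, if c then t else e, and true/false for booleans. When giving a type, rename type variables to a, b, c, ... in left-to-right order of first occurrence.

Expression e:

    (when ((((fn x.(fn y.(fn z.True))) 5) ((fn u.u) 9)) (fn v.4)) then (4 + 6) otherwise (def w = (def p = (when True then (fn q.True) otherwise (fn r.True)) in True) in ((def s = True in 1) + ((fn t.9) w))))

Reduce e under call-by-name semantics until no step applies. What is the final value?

Answer: 10

Working:
step 0: (if ((((\x.(\y.(\z.true))) 5) ((\u.u) 9)) (\v.4)) then (4 + 6) else (let w = (let p = (if true then (\q.true) else (\r.true)) in true) in ((let s = true in 1) + ((\t.9) w))))
step 1: [beta@0.0.0] (if (((\y.(\z.true)) ((\u.u) 9)) (\v.4)) then (4 + 6) else (let w = (let p = (if true then (\q.true) else (\r.true)) in true) in ((let s = true in 1) + ((\t.9) w))))
step 2: [beta@0.0] (if ((\z.true) (\v.4)) then (4 + 6) else (let w = (let p = (if true then (\q.true) else (\r.true)) in true) in ((let s = true in 1) + ((\t.9) w))))
step 3: [beta@0] (if true then (4 + 6) else (let w = (let p = (if true then (\q.true) else (\r.true)) in true) in ((let s = true in 1) + ((\t.9) w))))
step 4: [if@root] (4 + 6)
step 5: [delta@root] 10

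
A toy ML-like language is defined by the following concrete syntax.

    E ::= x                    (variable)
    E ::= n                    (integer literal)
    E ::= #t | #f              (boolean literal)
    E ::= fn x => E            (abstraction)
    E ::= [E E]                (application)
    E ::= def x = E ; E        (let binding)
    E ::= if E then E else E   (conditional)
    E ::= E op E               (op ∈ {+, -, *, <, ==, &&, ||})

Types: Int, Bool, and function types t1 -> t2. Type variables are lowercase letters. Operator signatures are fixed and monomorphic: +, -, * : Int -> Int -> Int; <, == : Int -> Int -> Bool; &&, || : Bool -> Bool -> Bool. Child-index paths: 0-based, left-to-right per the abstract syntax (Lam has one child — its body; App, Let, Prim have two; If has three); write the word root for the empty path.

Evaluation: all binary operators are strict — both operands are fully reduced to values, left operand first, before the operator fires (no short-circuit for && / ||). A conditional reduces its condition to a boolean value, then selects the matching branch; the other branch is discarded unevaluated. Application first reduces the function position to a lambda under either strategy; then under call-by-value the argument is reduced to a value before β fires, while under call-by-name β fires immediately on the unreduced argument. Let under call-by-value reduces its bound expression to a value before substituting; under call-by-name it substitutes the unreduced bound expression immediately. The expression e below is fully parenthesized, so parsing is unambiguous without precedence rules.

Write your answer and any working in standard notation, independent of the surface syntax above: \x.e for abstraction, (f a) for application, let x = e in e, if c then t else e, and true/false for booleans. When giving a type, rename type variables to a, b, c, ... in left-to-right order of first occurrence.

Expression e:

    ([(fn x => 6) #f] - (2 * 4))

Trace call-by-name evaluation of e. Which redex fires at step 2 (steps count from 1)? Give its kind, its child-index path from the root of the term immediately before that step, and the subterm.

Working:
step 0: (((\x.6) false) - (2 * 4))
step 1: [beta@0] (6 - (2 * 4))
step 2: [delta@1] (6 - 8)

Answer: delta at 1 : (2 * 4)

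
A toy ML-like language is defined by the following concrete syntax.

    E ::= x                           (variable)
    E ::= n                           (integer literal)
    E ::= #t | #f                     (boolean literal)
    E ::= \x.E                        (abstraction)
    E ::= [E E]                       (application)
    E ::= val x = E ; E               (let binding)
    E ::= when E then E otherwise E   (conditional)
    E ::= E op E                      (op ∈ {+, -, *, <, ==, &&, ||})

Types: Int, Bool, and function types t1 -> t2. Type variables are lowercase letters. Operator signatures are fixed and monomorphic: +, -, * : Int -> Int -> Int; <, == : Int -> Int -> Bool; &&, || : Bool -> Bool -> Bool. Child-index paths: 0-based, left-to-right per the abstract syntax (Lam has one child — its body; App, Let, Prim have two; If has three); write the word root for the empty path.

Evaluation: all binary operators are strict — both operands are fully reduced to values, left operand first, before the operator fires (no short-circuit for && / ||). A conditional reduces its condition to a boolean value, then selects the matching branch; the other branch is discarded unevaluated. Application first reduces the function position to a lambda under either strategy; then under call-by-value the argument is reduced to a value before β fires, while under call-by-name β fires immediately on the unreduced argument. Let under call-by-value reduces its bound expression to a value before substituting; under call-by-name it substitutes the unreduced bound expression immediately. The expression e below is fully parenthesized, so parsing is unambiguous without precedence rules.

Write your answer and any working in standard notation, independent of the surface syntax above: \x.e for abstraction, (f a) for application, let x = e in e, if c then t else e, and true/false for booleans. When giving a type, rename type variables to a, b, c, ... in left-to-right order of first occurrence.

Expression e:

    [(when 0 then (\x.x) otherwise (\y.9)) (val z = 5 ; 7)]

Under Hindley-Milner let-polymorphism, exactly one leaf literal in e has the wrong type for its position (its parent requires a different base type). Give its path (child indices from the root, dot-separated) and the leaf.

Trace:
  unify Int ~ Bool
  FAIL: mismatch Int ~ Bool

Answer: 0.0 : 0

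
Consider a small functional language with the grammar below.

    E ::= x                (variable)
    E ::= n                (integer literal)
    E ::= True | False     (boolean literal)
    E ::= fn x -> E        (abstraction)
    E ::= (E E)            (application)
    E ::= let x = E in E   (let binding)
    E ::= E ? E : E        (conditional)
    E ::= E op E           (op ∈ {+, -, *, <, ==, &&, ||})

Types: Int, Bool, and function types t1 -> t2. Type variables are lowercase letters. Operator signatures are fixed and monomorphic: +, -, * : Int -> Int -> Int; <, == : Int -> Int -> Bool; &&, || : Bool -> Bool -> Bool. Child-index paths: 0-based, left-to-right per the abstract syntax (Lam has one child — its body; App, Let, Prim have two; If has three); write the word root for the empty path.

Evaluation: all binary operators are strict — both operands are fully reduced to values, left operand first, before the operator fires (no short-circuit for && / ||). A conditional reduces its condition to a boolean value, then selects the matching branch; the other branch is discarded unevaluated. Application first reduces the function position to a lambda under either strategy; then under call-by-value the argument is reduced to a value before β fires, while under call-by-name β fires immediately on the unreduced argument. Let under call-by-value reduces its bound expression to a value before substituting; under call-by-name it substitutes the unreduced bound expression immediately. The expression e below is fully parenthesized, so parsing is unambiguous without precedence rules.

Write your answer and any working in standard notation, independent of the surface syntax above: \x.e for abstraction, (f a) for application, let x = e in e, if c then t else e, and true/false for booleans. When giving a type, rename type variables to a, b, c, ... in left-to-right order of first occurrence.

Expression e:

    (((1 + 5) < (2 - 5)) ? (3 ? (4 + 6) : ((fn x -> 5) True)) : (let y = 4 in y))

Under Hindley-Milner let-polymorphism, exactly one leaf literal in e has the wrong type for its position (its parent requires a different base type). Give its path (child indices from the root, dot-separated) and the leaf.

Answer: 1.0 : 3

Trace:
  unify Int ~ Int
  unify Int ~ Int
  unify Int ~ Int
  unify Int ~ Int
  unify Int ~ Int
  unify Int ~ Int
  unify Bool ~ Bool
  unify Int ~ Bool
  FAIL: mismatch Int ~ Bool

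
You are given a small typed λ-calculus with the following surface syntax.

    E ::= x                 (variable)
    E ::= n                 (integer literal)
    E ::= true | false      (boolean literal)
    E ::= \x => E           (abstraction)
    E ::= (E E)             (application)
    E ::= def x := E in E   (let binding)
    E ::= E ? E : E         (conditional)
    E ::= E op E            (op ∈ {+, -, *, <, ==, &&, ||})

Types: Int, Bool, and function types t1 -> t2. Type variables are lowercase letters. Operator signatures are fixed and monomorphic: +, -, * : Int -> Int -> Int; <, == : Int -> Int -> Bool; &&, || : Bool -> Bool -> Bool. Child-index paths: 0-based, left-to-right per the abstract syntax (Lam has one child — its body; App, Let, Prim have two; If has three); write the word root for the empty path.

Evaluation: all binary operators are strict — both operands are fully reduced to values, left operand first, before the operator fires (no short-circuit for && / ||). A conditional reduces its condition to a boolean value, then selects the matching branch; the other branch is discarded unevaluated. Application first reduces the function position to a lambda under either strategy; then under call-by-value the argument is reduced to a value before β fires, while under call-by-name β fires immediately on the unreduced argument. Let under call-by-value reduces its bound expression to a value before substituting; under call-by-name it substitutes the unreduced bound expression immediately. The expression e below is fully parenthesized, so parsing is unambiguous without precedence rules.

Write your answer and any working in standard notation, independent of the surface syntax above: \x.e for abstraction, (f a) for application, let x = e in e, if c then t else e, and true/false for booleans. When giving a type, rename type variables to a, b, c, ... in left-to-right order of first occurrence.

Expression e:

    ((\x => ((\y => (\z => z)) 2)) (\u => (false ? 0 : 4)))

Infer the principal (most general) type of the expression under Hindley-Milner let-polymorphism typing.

Trace:
z : c
\z._ : c -> c
\y._ : b -> c -> c
  unify b -> c -> c ~ Int -> d
  unify b ~ Int
  unify c -> c ~ d
_ _ : c -> c
\x._ : a -> c -> c
  unify Bool ~ Bool
  unify Int ~ Int
\u._ : e -> Int
  unify a -> c -> c ~ (e -> Int) -> f
  unify a ~ e -> Int
  unify c -> c ~ f
_ _ : c -> c

Answer: a -> a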